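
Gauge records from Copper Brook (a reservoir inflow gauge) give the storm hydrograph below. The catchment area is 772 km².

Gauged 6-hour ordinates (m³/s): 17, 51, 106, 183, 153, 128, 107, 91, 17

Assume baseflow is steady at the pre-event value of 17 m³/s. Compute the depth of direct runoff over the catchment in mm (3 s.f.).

d ≈ 19.6 mm

Direct runoff: 0.0, 34.0, 89.0, 166.0, 136.0, 111.0, 90.0, 74.0, 0.0 m³/s; ΣQ_DR = 700.0 m³/s.
V = ΣQ_DR · Δt = 700.0 × 21600 s = 1.512 × 10^7 m³.
Over A = 772 km², depth = V / A = 19.6 mm.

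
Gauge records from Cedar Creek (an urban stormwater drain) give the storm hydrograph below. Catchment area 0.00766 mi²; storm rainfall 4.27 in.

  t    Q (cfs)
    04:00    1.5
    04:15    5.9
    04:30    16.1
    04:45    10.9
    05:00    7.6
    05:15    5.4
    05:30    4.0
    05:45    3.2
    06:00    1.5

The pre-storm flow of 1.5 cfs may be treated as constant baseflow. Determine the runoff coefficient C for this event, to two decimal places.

C ≈ 0.50

ΣQ_DR = 42.60 cfs; V = ΣQ_DR·Δt = 38340 ft³.
Runoff depth d = V / A = 2.154 in.
C = d / P = 2.154 / 4.27 = 0.50.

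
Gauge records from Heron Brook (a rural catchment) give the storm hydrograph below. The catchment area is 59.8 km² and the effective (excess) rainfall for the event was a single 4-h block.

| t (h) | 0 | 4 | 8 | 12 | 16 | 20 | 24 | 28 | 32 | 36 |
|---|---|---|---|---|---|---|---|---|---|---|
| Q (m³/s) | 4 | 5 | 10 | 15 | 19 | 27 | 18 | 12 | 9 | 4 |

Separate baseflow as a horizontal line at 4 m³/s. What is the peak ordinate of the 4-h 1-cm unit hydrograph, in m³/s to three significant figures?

Direct runoff: 0.0, 1.0, 6.0, 11.0, 15.0, 23.0, 14.0, 8.0, 5.0, 0.0 m³/s; ΣQ_DR = 83.00 m³/s, peak = 23.0 m³/s.
Runoff depth d = ΣQ_DR·Δt / A = 83.00 × 14400 / (59.8 km²) = 19.99 mm.
The 1-cm UH is the DRH scaled by (10 mm)/d, so U_p = 23.0 × 10/19.99 = 11.5 m³/s.

U_p ≈ 11.5 m³/s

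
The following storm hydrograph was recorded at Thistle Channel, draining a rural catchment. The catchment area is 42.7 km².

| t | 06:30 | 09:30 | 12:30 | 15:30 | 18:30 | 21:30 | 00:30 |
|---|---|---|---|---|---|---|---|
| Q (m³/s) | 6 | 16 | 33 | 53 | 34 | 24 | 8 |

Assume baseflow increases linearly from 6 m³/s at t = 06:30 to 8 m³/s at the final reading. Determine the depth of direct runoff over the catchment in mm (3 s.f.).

Direct runoff: 0.00, 9.67, 26.33, 46.00, 26.67, 16.33, 0.00 m³/s; ΣQ_DR = 125.0 m³/s.
V = ΣQ_DR · Δt = 125.0 × 10800 s = 1.350 × 10^6 m³.
Over A = 42.7 km², depth = V / A = 31.6 mm.

d ≈ 31.6 mm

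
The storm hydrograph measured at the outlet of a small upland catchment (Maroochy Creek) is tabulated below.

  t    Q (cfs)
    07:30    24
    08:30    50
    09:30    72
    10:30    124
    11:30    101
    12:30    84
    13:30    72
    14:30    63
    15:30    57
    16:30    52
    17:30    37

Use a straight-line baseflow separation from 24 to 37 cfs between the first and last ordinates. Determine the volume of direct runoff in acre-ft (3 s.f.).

Direct-runoff ordinates (Q − Q_b): 0.00, 24.70, 45.40, 96.10, 71.80, 53.50, 40.20, 29.90, 22.60, 16.30, 0.00 cfs.
ΣQ_DR = 400.5 cfs.
With Δt = 1 h = 3600 s, V = ΣQ_DR · Δt = 400.5 × 3600 = 1.44 × 10^6 ft³ = 33.1 acre-ft.

V ≈ 33.1 acre-ft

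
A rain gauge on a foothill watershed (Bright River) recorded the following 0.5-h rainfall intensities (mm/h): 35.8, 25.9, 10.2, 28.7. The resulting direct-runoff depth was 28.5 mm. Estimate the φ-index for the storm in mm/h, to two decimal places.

φ ≈ 11.13 mm/h

Only the 3 blocks with intensity above φ contribute runoff: 35.8, 25.9, 28.7 mm/h.
Σ(I−φ)·Δt = d  ⇒  (35.8+25.9+28.7 − 3φ)·0.5 = 28.5
φ = (90.40 − 28.5/0.5) / 3 = 11.13 mm/h.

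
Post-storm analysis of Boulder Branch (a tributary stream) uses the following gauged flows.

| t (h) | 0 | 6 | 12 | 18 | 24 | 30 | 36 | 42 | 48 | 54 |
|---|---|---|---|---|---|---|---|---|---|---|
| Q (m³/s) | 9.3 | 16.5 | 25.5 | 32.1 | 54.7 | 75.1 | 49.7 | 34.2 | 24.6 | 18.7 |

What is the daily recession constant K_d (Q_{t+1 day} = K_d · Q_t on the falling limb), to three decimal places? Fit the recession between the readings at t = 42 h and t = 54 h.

Between t = 42 h and t = 54 h the flow falls from 34.2 to 18.7 m³/s over 2×6 h = 12 h.
Per-interval ratio K = (18.7/34.2)^(1/2) = 0.7394; K_d = K^(24/6) = 0.299.

K_d ≈ 0.299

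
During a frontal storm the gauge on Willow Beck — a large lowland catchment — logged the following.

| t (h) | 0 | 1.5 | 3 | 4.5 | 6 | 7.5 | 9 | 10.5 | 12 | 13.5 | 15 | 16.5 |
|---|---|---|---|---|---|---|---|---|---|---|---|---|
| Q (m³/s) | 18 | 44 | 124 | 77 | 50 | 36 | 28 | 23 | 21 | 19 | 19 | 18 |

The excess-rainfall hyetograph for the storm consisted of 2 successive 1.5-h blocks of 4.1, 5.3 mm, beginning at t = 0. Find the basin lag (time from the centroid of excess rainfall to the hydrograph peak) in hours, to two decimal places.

Centroid of excess rainfall: t_c = Σ P_i·t̄_i / ΣP_i = 1.5957 h (block centres at 0.75, 2.25 h).
Hydrograph peak occurs at t = 3 h, so basin lag t_L = 3 − 1.5957 = 1.40 h.

t_L ≈ 1.40 h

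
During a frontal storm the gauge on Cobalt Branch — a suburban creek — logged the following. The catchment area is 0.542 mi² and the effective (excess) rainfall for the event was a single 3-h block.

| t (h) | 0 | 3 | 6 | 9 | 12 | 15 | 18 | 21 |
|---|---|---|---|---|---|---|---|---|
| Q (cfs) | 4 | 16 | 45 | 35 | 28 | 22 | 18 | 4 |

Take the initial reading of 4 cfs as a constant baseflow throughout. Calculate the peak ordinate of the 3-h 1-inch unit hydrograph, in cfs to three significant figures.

Direct runoff: 0.0, 12.0, 41.0, 31.0, 24.0, 18.0, 14.0, 0.0 cfs; ΣQ_DR = 140.0 cfs, peak = 41.0 cfs.
Runoff depth d = ΣQ_DR·Δt / A = 140.0 × 10800 / (0.542 mi²) = 1.201 in.
The 1-inch UH is the DRH scaled by (1 in)/d, so U_p = 41.0 × 1/1.201 = 34.1 cfs.

U_p ≈ 34.1 cfs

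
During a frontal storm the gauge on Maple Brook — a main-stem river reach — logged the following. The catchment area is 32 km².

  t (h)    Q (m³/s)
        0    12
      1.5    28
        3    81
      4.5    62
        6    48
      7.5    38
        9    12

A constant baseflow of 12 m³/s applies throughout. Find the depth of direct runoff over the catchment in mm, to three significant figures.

d ≈ 33.2 mm

Direct runoff: 0.0, 16.0, 69.0, 50.0, 36.0, 26.0, 0.0 m³/s; ΣQ_DR = 197.0 m³/s.
V = ΣQ_DR · Δt = 197.0 × 5400 s = 1.064 × 10^6 m³.
Over A = 32 km², depth = V / A = 33.2 mm.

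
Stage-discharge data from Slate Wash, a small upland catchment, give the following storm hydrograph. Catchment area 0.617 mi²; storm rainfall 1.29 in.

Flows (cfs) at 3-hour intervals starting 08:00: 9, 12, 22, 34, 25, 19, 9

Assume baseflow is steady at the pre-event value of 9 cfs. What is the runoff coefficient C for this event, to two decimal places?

C ≈ 0.39

ΣQ_DR = 67.00 cfs; V = ΣQ_DR·Δt = 7.236 × 10^5 ft³.
Runoff depth d = V / A = 0.5048 in.
C = d / P = 0.5048 / 1.29 = 0.39.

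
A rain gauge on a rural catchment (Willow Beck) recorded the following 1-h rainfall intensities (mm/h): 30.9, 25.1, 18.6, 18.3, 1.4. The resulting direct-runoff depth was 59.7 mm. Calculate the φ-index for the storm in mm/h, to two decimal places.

φ ≈ 8.30 mm/h

Only the 4 blocks with intensity above φ contribute runoff: 30.9, 25.1, 18.6, 18.3 mm/h.
Σ(I−φ)·Δt = d  ⇒  (30.9+25.1+18.6+18.3 − 4φ)·1 = 59.7
φ = (92.90 − 59.7/1) / 4 = 8.30 mm/h.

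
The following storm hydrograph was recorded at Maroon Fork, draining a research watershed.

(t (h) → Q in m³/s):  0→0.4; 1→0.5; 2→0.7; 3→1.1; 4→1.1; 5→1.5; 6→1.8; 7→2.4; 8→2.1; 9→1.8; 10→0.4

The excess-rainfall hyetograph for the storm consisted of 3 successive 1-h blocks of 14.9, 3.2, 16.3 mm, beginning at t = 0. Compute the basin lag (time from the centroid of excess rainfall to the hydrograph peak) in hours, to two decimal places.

t_L ≈ 5.46 h

Centroid of excess rainfall: t_c = Σ P_i·t̄_i / ΣP_i = 1.5407 h (block centres at 0.5, 1.5, 2.5 h).
Hydrograph peak occurs at t = 7 h, so basin lag t_L = 7 − 1.5407 = 5.46 h.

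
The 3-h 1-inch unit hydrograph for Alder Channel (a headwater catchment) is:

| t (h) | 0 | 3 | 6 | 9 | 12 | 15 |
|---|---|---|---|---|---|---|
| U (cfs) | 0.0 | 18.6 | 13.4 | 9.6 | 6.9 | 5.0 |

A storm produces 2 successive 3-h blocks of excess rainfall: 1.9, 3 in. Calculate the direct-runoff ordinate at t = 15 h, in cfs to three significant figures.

By discrete convolution, Q_j = Σ (P_i / 1 in) · U_{j−i}.
At t = 15 h (j=5): Q = (1.9/1)·5.0 + (3/1)·6.9 = 30.2 cfs.

Q ≈ 30.2 cfs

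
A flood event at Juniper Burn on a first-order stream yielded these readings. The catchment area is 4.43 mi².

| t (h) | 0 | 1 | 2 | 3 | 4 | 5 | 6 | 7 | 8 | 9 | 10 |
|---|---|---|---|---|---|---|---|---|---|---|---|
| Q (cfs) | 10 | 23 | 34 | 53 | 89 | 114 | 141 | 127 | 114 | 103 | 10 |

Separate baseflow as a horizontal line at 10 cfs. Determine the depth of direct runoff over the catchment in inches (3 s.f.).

d ≈ 0.248 in

Direct runoff: 0.0, 13.0, 24.0, 43.0, 79.0, 104.0, 131.0, 117.0, 104.0, 93.0, 0.0 cfs; ΣQ_DR = 708.0 cfs.
V = ΣQ_DR · Δt = 708.0 × 3600 s = 2.549 × 10^6 ft³.
Over A = 4.43 mi², depth = V / A = 0.248 in.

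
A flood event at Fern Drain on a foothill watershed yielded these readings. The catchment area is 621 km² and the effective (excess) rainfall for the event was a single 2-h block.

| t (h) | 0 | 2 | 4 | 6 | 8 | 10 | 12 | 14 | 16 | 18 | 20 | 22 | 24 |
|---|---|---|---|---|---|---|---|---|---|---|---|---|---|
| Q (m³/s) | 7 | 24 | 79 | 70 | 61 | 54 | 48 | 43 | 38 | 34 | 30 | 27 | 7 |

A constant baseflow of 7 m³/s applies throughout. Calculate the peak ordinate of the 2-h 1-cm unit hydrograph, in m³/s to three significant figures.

Direct runoff: 0.0, 17.0, 72.0, 63.0, 54.0, 47.0, 41.0, 36.0, 31.0, 27.0, 23.0, 20.0, 0.0 m³/s; ΣQ_DR = 431.0 m³/s, peak = 72.0 m³/s.
Runoff depth d = ΣQ_DR·Δt / A = 431.0 × 7200 / (621 km²) = 4.997 mm.
The 1-cm UH is the DRH scaled by (10 mm)/d, so U_p = 72.0 × 10/4.997 = 144 m³/s.

U_p ≈ 144 m³/s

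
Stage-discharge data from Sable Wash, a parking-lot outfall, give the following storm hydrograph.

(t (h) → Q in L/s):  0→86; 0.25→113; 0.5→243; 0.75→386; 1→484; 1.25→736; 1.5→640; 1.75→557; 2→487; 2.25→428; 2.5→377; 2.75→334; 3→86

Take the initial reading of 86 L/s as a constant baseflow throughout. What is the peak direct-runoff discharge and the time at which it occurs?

Subtracting baseflow gives direct-runoff ordinates: 0.0, 27.0, 157.0, 300.0, 398.0, 650.0, 554.0, 471.0, 401.0, 342.0, 291.0, 248.0, 0.0 L/s.
The maximum is 650.0 L/s, occurring at the reading for t = 1.25 h.

Q_p = 650.0 L/s at t = 1.25 h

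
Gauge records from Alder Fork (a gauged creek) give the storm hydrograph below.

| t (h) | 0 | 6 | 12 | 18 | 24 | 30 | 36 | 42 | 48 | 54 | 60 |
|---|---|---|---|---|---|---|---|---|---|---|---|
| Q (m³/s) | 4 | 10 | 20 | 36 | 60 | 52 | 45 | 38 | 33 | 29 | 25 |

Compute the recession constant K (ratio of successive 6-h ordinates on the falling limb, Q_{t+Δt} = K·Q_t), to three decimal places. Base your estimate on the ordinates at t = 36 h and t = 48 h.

K ≈ 0.856

Using the recession-limb readings at t = 36 h and t = 48 h: Q falls from 45 to 33 m³/s over 2 intervals.
K = (Q₂/Q₁)^(1/2) = (33/45)^(1/2) = 0.856.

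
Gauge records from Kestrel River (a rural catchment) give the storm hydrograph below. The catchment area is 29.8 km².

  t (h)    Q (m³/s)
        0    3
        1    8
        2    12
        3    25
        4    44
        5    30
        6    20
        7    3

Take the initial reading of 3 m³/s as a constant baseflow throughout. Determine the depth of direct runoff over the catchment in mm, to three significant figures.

Direct runoff: 0.0, 5.0, 9.0, 22.0, 41.0, 27.0, 17.0, 0.0 m³/s; ΣQ_DR = 121.0 m³/s.
V = ΣQ_DR · Δt = 121.0 × 3600 s = 4.356 × 10^5 m³.
Over A = 29.8 km², depth = V / A = 14.6 mm.

d ≈ 14.6 mm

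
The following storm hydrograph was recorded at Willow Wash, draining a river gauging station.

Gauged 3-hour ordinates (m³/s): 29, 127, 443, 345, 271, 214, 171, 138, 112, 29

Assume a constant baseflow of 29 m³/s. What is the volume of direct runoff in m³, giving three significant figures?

V ≈ 1.72 × 10^7 m³

Direct-runoff ordinates (Q − Q_b): 0.0, 98.0, 414.0, 316.0, 242.0, 185.0, 142.0, 109.0, 83.0, 0.0 m³/s.
ΣQ_DR = 1589 m³/s.
With Δt = 3 h = 10800 s, V = ΣQ_DR · Δt = 1589 × 10800 = 1.72 × 10^7 m³.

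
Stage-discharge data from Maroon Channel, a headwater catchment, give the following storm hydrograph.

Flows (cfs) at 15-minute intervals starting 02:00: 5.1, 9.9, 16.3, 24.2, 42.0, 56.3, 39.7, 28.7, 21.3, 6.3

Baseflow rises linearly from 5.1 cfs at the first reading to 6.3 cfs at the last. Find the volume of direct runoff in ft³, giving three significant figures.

V ≈ 1.74 × 10^5 ft³

Direct-runoff ordinates (Q − Q_b): 0.00, 4.67, 10.93, 18.70, 36.37, 50.53, 33.80, 22.67, 15.13, 0.00 cfs.
ΣQ_DR = 192.8 cfs.
With Δt = 0.25 h = 900 s, V = ΣQ_DR · Δt = 192.8 × 900 = 1.74 × 10^5 ft³.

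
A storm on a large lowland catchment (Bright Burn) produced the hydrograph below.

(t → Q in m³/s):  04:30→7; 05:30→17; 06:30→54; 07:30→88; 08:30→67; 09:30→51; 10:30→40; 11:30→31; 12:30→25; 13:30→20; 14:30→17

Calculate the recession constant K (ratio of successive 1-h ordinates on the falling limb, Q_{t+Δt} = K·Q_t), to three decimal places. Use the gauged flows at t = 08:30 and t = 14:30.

K ≈ 0.796

Using the recession-limb readings at t = 08:30 and t = 14:30: Q falls from 67 to 17 m³/s over 6 intervals.
K = (Q₂/Q₁)^(1/6) = (17/67)^(1/6) = 0.796.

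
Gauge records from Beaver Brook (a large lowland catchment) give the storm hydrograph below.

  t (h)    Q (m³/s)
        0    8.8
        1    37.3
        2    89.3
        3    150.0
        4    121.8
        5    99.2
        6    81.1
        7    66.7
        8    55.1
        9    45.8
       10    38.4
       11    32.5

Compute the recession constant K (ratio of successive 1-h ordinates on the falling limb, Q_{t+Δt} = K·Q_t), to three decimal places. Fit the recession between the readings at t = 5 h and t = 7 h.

Using the recession-limb readings at t = 5 h and t = 7 h: Q falls from 99.2 to 66.7 m³/s over 2 intervals.
K = (Q₂/Q₁)^(1/2) = (66.7/99.2)^(1/2) = 0.820.

K ≈ 0.820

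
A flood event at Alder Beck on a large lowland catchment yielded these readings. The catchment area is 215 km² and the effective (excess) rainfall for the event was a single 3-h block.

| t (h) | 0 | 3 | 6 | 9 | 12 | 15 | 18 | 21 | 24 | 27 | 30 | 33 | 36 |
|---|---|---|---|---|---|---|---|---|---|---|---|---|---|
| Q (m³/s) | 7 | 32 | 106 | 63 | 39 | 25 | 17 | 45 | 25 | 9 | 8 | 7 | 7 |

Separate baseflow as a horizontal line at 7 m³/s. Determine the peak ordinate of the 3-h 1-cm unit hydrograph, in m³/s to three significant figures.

Direct runoff: 0.0, 25.0, 99.0, 56.0, 32.0, 18.0, 10.0, 38.0, 18.0, 2.0, 1.0, 0.0, 0.0 m³/s; ΣQ_DR = 299.0 m³/s, peak = 99.0 m³/s.
Runoff depth d = ΣQ_DR·Δt / A = 299.0 × 10800 / (215 km²) = 15.02 mm.
The 1-cm UH is the DRH scaled by (10 mm)/d, so U_p = 99.0 × 10/15.02 = 65.9 m³/s.

U_p ≈ 65.9 m³/s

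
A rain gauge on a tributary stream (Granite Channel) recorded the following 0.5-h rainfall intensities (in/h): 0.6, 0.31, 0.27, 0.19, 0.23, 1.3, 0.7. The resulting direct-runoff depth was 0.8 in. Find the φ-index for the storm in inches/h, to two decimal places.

φ ≈ 0.33 in/h

Only the 3 blocks with intensity above φ contribute runoff: 0.6, 1.3, 0.7 in/h.
Σ(I−φ)·Δt = d  ⇒  (0.6+1.3+0.7 − 3φ)·0.5 = 0.8
φ = (2.600 − 0.8/0.5) / 3 = 0.33 in/h.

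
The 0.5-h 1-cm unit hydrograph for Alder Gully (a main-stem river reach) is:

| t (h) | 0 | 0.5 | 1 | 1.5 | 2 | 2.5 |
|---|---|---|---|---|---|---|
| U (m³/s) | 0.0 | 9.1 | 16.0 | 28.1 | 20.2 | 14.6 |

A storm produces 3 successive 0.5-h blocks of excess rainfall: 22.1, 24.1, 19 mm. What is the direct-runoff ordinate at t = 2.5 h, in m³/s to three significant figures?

Q ≈ 134 m³/s

By discrete convolution, Q_j = Σ (P_i / 10 mm) · U_{j−i}.
At t = 2.5 h (j=5): Q = (22.1/10)·14.6 + (24.1/10)·20.2 + (19/10)·28.1 = 134 m³/s.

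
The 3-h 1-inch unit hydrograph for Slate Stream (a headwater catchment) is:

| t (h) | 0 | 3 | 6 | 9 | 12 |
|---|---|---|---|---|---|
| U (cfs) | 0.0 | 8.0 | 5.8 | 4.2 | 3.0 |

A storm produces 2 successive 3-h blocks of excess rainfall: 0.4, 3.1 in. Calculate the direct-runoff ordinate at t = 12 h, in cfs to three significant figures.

Q ≈ 14.2 cfs

By discrete convolution, Q_j = Σ (P_i / 1 in) · U_{j−i}.
At t = 12 h (j=4): Q = (0.4/1)·3.0 + (3.1/1)·4.2 = 14.2 cfs.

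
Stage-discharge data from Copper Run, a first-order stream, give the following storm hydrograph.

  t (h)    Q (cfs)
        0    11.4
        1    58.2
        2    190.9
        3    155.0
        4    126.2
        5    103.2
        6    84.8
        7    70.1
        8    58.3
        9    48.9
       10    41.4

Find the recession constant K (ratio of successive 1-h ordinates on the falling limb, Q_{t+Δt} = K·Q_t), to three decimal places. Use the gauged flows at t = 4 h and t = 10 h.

K ≈ 0.830

Using the recession-limb readings at t = 4 h and t = 10 h: Q falls from 126.2 to 41.4 cfs over 6 intervals.
K = (Q₂/Q₁)^(1/6) = (41.4/126.2)^(1/6) = 0.830.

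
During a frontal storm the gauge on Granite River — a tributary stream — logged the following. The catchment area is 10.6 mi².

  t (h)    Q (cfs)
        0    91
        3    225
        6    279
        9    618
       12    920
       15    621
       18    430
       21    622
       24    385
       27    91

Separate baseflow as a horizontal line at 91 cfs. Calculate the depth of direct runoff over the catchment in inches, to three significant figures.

Direct runoff: 0.0, 134.0, 188.0, 527.0, 829.0, 530.0, 339.0, 531.0, 294.0, 0.0 cfs; ΣQ_DR = 3372 cfs.
V = ΣQ_DR · Δt = 3372 × 10800 s = 3.642 × 10^7 ft³.
Over A = 10.6 mi², depth = V / A = 1.48 in.

d ≈ 1.48 in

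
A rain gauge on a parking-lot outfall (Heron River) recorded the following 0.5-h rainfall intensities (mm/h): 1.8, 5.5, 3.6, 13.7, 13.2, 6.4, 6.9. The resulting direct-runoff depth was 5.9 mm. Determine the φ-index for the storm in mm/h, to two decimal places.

Only the 2 blocks with intensity above φ contribute runoff: 13.7, 13.2 mm/h.
Σ(I−φ)·Δt = d  ⇒  (13.7+13.2 − 2φ)·0.5 = 5.9
φ = (26.90 − 5.9/0.5) / 2 = 7.55 mm/h.

φ ≈ 7.55 mm/h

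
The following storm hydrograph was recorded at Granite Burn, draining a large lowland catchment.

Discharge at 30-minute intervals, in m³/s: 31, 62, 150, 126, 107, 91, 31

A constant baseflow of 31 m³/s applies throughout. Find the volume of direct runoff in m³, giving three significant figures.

Direct-runoff ordinates (Q − Q_b): 0.0, 31.0, 119.0, 95.0, 76.0, 60.0, 0.0 m³/s.
ΣQ_DR = 381.0 m³/s.
With Δt = 0.5 h = 1800 s, V = ΣQ_DR · Δt = 381.0 × 1800 = 6.86 × 10^5 m³.

V ≈ 6.86 × 10^5 m³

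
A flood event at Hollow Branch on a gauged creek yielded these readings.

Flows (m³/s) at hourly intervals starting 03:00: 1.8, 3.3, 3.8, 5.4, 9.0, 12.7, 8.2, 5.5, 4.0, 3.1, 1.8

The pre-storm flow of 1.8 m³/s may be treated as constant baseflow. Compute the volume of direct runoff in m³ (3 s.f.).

V ≈ 1.40 × 10^5 m³

Direct-runoff ordinates (Q − Q_b): 0.0, 1.5, 2.0, 3.6, 7.2, 10.9, 6.4, 3.7, 2.2, 1.3, 0.0 m³/s.
ΣQ_DR = 38.80 m³/s.
With Δt = 1 h = 3600 s, V = ΣQ_DR · Δt = 38.80 × 3600 = 1.40 × 10^5 m³.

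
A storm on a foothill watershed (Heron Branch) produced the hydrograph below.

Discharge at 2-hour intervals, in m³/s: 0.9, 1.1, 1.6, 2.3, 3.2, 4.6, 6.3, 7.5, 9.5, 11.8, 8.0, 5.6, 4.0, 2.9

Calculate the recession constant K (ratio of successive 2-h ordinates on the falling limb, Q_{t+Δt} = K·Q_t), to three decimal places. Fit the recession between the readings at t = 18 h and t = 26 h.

K ≈ 0.704

Using the recession-limb readings at t = 18 h and t = 26 h: Q falls from 11.8 to 2.9 m³/s over 4 intervals.
K = (Q₂/Q₁)^(1/4) = (2.9/11.8)^(1/4) = 0.704.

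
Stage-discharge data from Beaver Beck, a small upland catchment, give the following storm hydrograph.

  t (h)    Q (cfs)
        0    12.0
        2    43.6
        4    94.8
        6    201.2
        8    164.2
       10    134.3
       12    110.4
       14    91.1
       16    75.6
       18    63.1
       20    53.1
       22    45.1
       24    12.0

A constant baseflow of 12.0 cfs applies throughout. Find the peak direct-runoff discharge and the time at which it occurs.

Subtracting baseflow gives direct-runoff ordinates: 0.0, 31.6, 82.8, 189.2, 152.2, 122.3, 98.4, 79.1, 63.6, 51.1, 41.1, 33.1, 0.0 cfs.
The maximum is 189.2 cfs, occurring at the reading for t = 6 h.

Q_p = 189.2 cfs at t = 6 h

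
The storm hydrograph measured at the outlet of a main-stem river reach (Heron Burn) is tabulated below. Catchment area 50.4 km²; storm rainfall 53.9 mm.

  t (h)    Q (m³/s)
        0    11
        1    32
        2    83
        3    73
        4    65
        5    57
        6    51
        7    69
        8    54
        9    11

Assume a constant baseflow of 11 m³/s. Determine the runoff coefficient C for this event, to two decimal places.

C ≈ 0.52

ΣQ_DR = 396.0 m³/s; V = ΣQ_DR·Δt = 1.426 × 10^6 m³.
Runoff depth d = V / A = 28.29 mm.
C = d / P = 28.29 / 53.9 = 0.52.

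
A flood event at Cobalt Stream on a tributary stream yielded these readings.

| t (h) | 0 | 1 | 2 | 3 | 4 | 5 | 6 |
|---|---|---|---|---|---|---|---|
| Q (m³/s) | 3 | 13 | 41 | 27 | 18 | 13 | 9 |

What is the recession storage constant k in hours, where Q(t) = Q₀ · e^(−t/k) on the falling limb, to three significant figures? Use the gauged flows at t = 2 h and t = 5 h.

On the falling limb, Q drops from 41 to 13 m³/s between t = 2 h and t = 5 h (Δt = 3 h).
k = −Δt / ln(Q₂/Q₁) = −3 / ln(13/41) = 2.61 h.

k ≈ 2.61 h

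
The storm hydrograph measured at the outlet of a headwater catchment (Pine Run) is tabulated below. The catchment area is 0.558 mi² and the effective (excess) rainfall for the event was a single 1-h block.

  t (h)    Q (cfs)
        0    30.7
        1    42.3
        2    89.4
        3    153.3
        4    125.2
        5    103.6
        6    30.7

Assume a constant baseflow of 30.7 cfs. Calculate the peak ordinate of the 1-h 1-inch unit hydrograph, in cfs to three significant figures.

U_p ≈ 123 cfs

Direct runoff: 0.0, 11.6, 58.7, 122.6, 94.5, 72.9, 0.0 cfs; ΣQ_DR = 360.3 cfs, peak = 122.6 cfs.
Runoff depth d = ΣQ_DR·Δt / A = 360.3 × 3600 / (0.558 mi²) = 1.001 in.
The 1-inch UH is the DRH scaled by (1 in)/d, so U_p = 122.6 × 1/1.001 = 123 cfs.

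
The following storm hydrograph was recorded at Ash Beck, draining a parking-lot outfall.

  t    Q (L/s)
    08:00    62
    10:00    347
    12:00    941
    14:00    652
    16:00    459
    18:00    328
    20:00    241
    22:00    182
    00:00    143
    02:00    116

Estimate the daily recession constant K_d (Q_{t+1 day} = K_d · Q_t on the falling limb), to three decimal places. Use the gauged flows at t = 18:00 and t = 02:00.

Between t = 18:00 and t = 02:00 the flow falls from 328 to 116 L/s over 4×2 h = 8 h.
Per-interval ratio K = (116/328)^(1/4) = 0.7712; K_d = K^(24/2) = 0.044.

K_d ≈ 0.044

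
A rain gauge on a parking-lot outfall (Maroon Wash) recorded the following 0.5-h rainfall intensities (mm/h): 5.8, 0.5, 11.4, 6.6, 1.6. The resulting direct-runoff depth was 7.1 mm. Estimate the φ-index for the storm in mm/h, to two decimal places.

Only the 3 blocks with intensity above φ contribute runoff: 5.8, 11.4, 6.6 mm/h.
Σ(I−φ)·Δt = d  ⇒  (5.8+11.4+6.6 − 3φ)·0.5 = 7.1
φ = (23.80 − 7.1/0.5) / 3 = 3.20 mm/h.

φ ≈ 3.20 mm/h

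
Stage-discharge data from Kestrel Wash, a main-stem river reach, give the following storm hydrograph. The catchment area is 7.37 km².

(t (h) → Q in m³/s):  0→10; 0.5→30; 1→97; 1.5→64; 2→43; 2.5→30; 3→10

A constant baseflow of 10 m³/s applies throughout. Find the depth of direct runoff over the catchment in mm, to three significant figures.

Direct runoff: 0.0, 20.0, 87.0, 54.0, 33.0, 20.0, 0.0 m³/s; ΣQ_DR = 214.0 m³/s.
V = ΣQ_DR · Δt = 214.0 × 1800 s = 3.852 × 10^5 m³.
Over A = 7.37 km², depth = V / A = 52.3 mm.

d ≈ 52.3 mm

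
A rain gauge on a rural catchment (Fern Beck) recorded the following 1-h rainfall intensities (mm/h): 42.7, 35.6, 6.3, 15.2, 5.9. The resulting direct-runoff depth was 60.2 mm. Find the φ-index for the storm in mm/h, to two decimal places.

Only the 3 blocks with intensity above φ contribute runoff: 42.7, 35.6, 15.2 mm/h.
Σ(I−φ)·Δt = d  ⇒  (42.7+35.6+15.2 − 3φ)·1 = 60.2
φ = (93.50 − 60.2/1) / 3 = 11.10 mm/h.

φ ≈ 11.10 mm/h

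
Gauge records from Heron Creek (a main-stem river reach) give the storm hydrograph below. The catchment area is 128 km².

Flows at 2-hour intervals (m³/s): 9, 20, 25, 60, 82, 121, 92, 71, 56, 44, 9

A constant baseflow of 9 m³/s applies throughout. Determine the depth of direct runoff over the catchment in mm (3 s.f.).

d ≈ 27.6 mm

Direct runoff: 0.0, 11.0, 16.0, 51.0, 73.0, 112.0, 83.0, 62.0, 47.0, 35.0, 0.0 m³/s; ΣQ_DR = 490.0 m³/s.
V = ΣQ_DR · Δt = 490.0 × 7200 s = 3.528 × 10^6 m³.
Over A = 128 km², depth = V / A = 27.6 mm.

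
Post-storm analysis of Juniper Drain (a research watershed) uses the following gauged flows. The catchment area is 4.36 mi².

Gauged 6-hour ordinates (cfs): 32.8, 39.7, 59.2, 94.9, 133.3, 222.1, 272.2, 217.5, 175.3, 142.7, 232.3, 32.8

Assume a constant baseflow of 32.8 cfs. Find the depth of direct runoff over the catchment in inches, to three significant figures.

d ≈ 2.69 in

Direct runoff: 0.0, 6.9, 26.4, 62.1, 100.5, 189.3, 239.4, 184.7, 142.5, 109.9, 199.5, 0.0 cfs; ΣQ_DR = 1261 cfs.
V = ΣQ_DR · Δt = 1261 × 21600 s = 2.724 × 10^7 ft³.
Over A = 4.36 mi², depth = V / A = 2.69 in.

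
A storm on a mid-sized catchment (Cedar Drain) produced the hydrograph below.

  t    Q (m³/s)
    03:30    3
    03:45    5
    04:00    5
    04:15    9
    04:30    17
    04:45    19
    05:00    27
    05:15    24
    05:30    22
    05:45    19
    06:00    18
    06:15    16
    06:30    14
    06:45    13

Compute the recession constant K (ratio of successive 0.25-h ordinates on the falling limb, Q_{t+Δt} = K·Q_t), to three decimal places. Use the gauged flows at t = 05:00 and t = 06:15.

Using the recession-limb readings at t = 05:00 and t = 06:15: Q falls from 27 to 16 m³/s over 5 intervals.
K = (Q₂/Q₁)^(1/5) = (16/27)^(1/5) = 0.901.

K ≈ 0.901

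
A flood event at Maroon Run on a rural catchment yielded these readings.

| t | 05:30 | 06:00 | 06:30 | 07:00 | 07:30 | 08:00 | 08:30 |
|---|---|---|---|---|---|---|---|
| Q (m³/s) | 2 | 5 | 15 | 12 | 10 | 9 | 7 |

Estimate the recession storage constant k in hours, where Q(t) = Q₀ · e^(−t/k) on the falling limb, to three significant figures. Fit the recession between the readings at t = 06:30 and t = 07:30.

On the falling limb, Q drops from 15 to 10 m³/s between t = 06:30 and t = 07:30 (Δt = 1 h).
k = −Δt / ln(Q₂/Q₁) = −1 / ln(10/15) = 2.47 h.

k ≈ 2.47 h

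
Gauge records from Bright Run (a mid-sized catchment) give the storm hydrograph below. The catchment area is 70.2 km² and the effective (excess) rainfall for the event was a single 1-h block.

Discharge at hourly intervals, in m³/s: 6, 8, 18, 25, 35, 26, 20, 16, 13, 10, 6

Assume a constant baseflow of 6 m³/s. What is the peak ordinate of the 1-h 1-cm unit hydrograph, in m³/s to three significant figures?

Direct runoff: 0.0, 2.0, 12.0, 19.0, 29.0, 20.0, 14.0, 10.0, 7.0, 4.0, 0.0 m³/s; ΣQ_DR = 117.0 m³/s, peak = 29.0 m³/s.
Runoff depth d = ΣQ_DR·Δt / A = 117.0 × 3600 / (70.2 km²) = 6.000 mm.
The 1-cm UH is the DRH scaled by (10 mm)/d, so U_p = 29.0 × 10/6.000 = 48.3 m³/s.

U_p ≈ 48.3 m³/s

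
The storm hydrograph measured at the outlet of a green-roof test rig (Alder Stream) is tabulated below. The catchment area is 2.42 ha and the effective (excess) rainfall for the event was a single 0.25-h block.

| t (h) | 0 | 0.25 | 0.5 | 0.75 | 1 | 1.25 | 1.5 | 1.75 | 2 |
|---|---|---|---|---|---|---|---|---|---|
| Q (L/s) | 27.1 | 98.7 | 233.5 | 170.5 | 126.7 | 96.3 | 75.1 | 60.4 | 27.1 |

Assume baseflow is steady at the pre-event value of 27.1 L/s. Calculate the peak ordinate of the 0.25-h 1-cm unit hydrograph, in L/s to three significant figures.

Direct runoff: 0.0, 71.6, 206.4, 143.4, 99.6, 69.2, 48.0, 33.3, 0.0 L/s; ΣQ_DR = 671.5 L/s, peak = 206.4 L/s.
Runoff depth d = ΣQ_DR·Δt / A = 671.5 × 900 / (2.42 ha) = 24.97 mm.
The 1-cm UH is the DRH scaled by (10 mm)/d, so U_p = 206.4 × 10/24.97 = 82.6 L/s.

U_p ≈ 82.6 L/s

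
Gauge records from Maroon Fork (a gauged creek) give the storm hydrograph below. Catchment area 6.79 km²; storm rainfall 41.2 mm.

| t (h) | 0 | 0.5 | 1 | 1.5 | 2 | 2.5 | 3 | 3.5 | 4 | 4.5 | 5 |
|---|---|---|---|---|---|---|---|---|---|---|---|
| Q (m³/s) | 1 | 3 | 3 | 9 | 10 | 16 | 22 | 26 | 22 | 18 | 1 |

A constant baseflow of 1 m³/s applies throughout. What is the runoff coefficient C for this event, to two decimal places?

ΣQ_DR = 120.0 m³/s; V = ΣQ_DR·Δt = 2.160 × 10^5 m³.
Runoff depth d = V / A = 31.81 mm.
C = d / P = 31.81 / 41.2 = 0.77.

C ≈ 0.77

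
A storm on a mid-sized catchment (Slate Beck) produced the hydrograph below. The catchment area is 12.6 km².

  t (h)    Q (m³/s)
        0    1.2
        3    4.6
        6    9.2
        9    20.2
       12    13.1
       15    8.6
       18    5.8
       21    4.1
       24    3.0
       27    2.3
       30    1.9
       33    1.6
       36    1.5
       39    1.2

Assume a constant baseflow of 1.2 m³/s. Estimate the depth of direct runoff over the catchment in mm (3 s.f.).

Direct runoff: 0.0, 3.4, 8.0, 19.0, 11.9, 7.4, 4.6, 2.9, 1.8, 1.1, 0.7, 0.4, 0.3, 0.0 m³/s; ΣQ_DR = 61.50 m³/s.
V = ΣQ_DR · Δt = 61.50 × 10800 s = 6.642 × 10^5 m³.
Over A = 12.6 km², depth = V / A = 52.7 mm.

d ≈ 52.7 mm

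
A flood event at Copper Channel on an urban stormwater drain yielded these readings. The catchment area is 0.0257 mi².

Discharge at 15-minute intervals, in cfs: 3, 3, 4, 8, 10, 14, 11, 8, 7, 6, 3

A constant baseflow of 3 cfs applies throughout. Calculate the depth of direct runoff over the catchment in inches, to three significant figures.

d ≈ 0.663 in

Direct runoff: 0.0, 0.0, 1.0, 5.0, 7.0, 11.0, 8.0, 5.0, 4.0, 3.0, 0.0 cfs; ΣQ_DR = 44.00 cfs.
V = ΣQ_DR · Δt = 44.00 × 900 s = 39600 ft³.
Over A = 0.0257 mi², depth = V / A = 0.663 in.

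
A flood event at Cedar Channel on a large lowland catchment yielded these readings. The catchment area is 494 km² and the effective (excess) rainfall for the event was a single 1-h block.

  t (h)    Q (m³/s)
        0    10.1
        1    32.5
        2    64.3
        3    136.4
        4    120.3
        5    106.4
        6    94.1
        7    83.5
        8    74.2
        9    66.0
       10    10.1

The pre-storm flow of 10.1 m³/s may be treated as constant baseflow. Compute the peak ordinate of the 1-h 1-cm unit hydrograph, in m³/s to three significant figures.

U_p ≈ 252 m³/s

Direct runoff: 0.0, 22.4, 54.2, 126.3, 110.2, 96.3, 84.0, 73.4, 64.1, 55.9, 0.0 m³/s; ΣQ_DR = 686.8 m³/s, peak = 126.3 m³/s.
Runoff depth d = ΣQ_DR·Δt / A = 686.8 × 3600 / (494 km²) = 5.005 mm.
The 1-cm UH is the DRH scaled by (10 mm)/d, so U_p = 126.3 × 10/5.005 = 252 m³/s.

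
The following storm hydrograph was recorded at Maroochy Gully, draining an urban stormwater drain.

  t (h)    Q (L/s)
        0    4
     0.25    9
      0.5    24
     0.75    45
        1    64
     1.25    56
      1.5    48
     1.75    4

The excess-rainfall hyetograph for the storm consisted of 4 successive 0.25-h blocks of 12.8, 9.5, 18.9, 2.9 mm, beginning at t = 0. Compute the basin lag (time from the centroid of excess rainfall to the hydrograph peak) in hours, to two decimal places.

t_L ≈ 0.56 h

Centroid of excess rainfall: t_c = Σ P_i·t̄_i / ΣP_i = 0.4425 h (block centres at 0.125, 0.375, 0.625, 0.875 h).
Hydrograph peak occurs at t = 1 h, so basin lag t_L = 1 − 0.4425 = 0.56 h.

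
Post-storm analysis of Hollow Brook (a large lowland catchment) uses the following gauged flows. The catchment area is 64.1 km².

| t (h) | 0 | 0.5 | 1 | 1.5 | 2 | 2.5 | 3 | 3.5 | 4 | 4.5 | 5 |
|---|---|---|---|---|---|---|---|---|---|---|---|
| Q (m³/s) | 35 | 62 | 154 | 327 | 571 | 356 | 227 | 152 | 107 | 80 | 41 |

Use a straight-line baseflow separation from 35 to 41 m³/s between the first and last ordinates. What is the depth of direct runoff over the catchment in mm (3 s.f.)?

Direct runoff: 0.00, 26.40, 117.80, 290.20, 533.60, 318.00, 188.40, 112.80, 67.20, 39.60, 0.00 m³/s; ΣQ_DR = 1694 m³/s.
V = ΣQ_DR · Δt = 1694 × 1800 s = 3.049 × 10^6 m³.
Over A = 64.1 km², depth = V / A = 47.6 mm.

d ≈ 47.6 mm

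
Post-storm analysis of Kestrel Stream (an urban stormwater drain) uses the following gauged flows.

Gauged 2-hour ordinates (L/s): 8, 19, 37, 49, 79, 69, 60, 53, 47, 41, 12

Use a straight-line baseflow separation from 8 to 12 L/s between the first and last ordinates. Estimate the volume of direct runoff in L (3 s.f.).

Direct-runoff ordinates (Q − Q_b): 0.00, 10.60, 28.20, 39.80, 69.40, 59.00, 49.60, 42.20, 35.80, 29.40, 0.00 L/s.
ΣQ_DR = 364.0 L/s.
With Δt = 2 h = 7200 s, V = ΣQ_DR · Δt = 364.0 × 7200 = 2.62 × 10^6 L.

V ≈ 2.62 × 10^6 L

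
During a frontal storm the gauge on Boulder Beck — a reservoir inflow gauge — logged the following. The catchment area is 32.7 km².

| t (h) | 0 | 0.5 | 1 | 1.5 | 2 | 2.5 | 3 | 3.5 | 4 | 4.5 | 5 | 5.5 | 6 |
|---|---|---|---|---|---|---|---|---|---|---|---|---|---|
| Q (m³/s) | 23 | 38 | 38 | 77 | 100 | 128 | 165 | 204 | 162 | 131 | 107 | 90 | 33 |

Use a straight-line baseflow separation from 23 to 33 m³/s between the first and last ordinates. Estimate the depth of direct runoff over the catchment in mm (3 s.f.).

Direct runoff: 0.00, 14.17, 13.33, 51.50, 73.67, 100.83, 137.00, 175.17, 132.33, 100.50, 75.67, 57.83, 0.00 m³/s; ΣQ_DR = 932.0 m³/s.
V = ΣQ_DR · Δt = 932.0 × 1800 s = 1.678 × 10^6 m³.
Over A = 32.7 km², depth = V / A = 51.3 mm.

d ≈ 51.3 mm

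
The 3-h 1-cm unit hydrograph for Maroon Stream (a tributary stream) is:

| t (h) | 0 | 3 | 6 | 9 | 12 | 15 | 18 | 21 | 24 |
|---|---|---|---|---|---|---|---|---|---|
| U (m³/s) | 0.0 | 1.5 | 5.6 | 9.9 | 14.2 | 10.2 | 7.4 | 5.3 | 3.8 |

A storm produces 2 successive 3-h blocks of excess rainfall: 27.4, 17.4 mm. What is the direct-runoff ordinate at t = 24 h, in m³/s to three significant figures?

By discrete convolution, Q_j = Σ (P_i / 10 mm) · U_{j−i}.
At t = 24 h (j=8): Q = (27.4/10)·3.8 + (17.4/10)·5.3 = 19.6 m³/s.

Q ≈ 19.6 m³/s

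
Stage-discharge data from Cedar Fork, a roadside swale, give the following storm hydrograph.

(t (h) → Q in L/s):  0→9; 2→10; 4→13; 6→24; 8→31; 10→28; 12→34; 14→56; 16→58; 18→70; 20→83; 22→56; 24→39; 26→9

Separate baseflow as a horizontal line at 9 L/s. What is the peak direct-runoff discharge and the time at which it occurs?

Subtracting baseflow gives direct-runoff ordinates: 0.0, 1.0, 4.0, 15.0, 22.0, 19.0, 25.0, 47.0, 49.0, 61.0, 74.0, 47.0, 30.0, 0.0 L/s.
The maximum is 74.0 L/s, occurring at the reading for t = 20 h.

Q_p = 74.0 L/s at t = 20 h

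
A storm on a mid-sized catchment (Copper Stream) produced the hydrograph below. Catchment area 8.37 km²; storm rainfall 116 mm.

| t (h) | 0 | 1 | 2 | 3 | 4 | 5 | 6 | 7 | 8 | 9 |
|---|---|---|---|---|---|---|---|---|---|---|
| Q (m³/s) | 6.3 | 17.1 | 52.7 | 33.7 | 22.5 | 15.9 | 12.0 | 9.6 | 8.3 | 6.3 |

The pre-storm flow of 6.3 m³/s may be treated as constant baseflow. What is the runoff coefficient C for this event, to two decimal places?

C ≈ 0.45

ΣQ_DR = 121.4 m³/s; V = ΣQ_DR·Δt = 4.370 × 10^5 m³.
Runoff depth d = V / A = 52.22 mm.
C = d / P = 52.22 / 116 = 0.45.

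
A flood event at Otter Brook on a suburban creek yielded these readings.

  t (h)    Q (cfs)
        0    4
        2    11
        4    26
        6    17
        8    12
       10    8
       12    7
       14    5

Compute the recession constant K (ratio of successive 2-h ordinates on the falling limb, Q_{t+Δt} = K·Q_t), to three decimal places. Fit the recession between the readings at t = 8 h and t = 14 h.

Using the recession-limb readings at t = 8 h and t = 14 h: Q falls from 12 to 5 cfs over 3 intervals.
K = (Q₂/Q₁)^(1/3) = (5/12)^(1/3) = 0.747.

K ≈ 0.747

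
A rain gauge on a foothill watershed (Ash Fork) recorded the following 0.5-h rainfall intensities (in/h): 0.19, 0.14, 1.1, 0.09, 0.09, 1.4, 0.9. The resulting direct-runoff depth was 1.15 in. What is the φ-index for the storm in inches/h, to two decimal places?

Only the 3 blocks with intensity above φ contribute runoff: 1.1, 1.4, 0.9 in/h.
Σ(I−φ)·Δt = d  ⇒  (1.1+1.4+0.9 − 3φ)·0.5 = 1.15
φ = (3.400 − 1.15/0.5) / 3 = 0.37 in/h.

φ ≈ 0.37 in/h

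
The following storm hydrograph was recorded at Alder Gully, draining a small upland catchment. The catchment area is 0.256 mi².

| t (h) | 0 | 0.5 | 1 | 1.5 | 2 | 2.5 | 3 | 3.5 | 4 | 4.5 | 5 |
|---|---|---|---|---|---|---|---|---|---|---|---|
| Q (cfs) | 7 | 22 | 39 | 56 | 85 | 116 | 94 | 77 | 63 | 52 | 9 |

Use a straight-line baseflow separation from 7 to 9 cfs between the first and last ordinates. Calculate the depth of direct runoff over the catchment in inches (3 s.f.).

d ≈ 1.61 in

Direct runoff: 0.00, 14.80, 31.60, 48.40, 77.20, 108.00, 85.80, 68.60, 54.40, 43.20, 0.00 cfs; ΣQ_DR = 532.0 cfs.
V = ΣQ_DR · Δt = 532.0 × 1800 s = 9.576 × 10^5 ft³.
Over A = 0.256 mi², depth = V / A = 1.61 in.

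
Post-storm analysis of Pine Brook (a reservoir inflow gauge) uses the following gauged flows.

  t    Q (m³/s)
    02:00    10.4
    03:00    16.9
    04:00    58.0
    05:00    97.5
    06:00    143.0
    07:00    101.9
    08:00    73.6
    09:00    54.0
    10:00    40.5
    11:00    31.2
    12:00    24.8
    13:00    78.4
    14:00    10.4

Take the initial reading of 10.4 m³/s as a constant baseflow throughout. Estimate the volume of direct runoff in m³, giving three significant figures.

V ≈ 2.18 × 10^6 m³

Direct-runoff ordinates (Q − Q_b): 0.0, 6.5, 47.6, 87.1, 132.6, 91.5, 63.2, 43.6, 30.1, 20.8, 14.4, 68.0, 0.0 m³/s.
ΣQ_DR = 605.4 m³/s.
With Δt = 1 h = 3600 s, V = ΣQ_DR · Δt = 605.4 × 3600 = 2.18 × 10^6 m³.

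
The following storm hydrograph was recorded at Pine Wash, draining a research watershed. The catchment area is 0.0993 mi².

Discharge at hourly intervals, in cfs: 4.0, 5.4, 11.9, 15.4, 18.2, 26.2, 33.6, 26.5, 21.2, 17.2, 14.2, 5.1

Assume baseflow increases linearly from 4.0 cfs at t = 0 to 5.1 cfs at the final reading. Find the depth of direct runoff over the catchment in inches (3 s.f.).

d ≈ 2.25 in

Direct runoff: 0.00, 1.30, 7.70, 11.10, 13.80, 21.70, 29.00, 21.80, 16.40, 12.30, 9.20, 0.00 cfs; ΣQ_DR = 144.3 cfs.
V = ΣQ_DR · Δt = 144.3 × 3600 s = 5.195 × 10^5 ft³.
Over A = 0.0993 mi², depth = V / A = 2.25 in.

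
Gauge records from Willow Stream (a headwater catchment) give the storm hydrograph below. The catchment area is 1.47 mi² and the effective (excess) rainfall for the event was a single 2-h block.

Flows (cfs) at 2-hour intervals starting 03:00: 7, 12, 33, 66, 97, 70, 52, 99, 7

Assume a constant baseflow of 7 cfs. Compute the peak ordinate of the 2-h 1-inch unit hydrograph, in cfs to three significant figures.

Direct runoff: 0.0, 5.0, 26.0, 59.0, 90.0, 63.0, 45.0, 92.0, 0.0 cfs; ΣQ_DR = 380.0 cfs, peak = 92.0 cfs.
Runoff depth d = ΣQ_DR·Δt / A = 380.0 × 7200 / (1.47 mi²) = 0.8011 in.
The 1-inch UH is the DRH scaled by (1 in)/d, so U_p = 92.0 × 1/0.8011 = 115 cfs.

U_p ≈ 115 cfs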